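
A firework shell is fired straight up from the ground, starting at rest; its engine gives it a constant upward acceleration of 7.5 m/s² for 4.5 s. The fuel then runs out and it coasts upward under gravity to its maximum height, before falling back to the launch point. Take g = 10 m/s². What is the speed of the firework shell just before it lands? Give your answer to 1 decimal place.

51.6 m/s

Phase 1 (powered ascent): v₀ = 0 m/s, a = 7.5 m/s².
v = v₀ + at = 0 + (7.5)(4.5) = 33.8 m/s
Δx = v₀t + ½at² = 0·4.5 + 0.5·7.5·4.5² = 75.9 m

Phase 2 (coasting upward): v₀ = 33.8 m/s, a = -10 m/s².
v = v₀ + at → t = (0 − 33.8) / -10 = 3.38 s
v² = v₀² + 2aΔx → Δx = (0² − 33.8²)/(2·-10) = 57.0 m

Phase 3 (free fall): v₀ = 0 m/s, a = -10 m/s².
Falls 133 m from rest: t = √(2·133/10) = 5.16 s; v = g·t = 51.6 m/s.
Impact speed = 51.6 m/s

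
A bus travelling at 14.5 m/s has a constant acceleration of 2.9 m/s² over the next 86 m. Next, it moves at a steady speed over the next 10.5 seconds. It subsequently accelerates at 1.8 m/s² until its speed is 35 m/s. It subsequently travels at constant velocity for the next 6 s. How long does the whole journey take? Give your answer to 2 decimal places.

Phase 1 (accelerating): v₀ = 14.5 m/s, a = 2.9 m/s².
v² = v₀² + 2aΔx = 14.5² + 2·2.9·86 = 709 → v = 26.6 m/s
t = (v − v₀)/a = (26.6 − 14.5)/2.9 = 4.18 s

Phase 2 (constant speed): v₀ = 26.6 m/s, a = 0 m/s².
v = v₀ + at = 26.6 + (0)(10.5) = 26.6 m/s
Δx = v₀t + ½at² = 26.6·10.5 + 0.5·0·10.5² = 280 m

Phase 3 (accelerating): v₀ = 26.6 m/s, a = 1.8 m/s².
v = v₀ + at → t = (35 − 26.6) / 1.8 = 4.65 s
v² = v₀² + 2aΔx → Δx = (35² − 26.6²)/(2·1.8) = 143 m

Phase 4 (constant speed): v₀ = 35.0 m/s, a = 0 m/s².
v = v₀ + at = 35.0 + (0)(6) = 35.0 m/s
Δx = v₀t + ½at² = 35.0·6 + 0.5·0·6² = 210 m
Total time = 4.18 + 10.5 + 4.65 + 6.00 = 25.3 s

25.33 s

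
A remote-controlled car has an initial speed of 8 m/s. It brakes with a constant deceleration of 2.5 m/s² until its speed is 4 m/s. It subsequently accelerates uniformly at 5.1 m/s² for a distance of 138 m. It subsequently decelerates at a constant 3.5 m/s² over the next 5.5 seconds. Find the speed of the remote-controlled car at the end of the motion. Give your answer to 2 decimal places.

18.48 m/s

Phase 1 (decelerating): v₀ = 8.00 m/s, a = -2.5 m/s².
v = v₀ + at → t = (4 − 8.00) / -2.5 = 1.60 s
v² = v₀² + 2aΔx → Δx = (4² − 8.00²)/(2·-2.5) = 9.60 m

Phase 2 (accelerating): v₀ = 4.00 m/s, a = 5.1 m/s².
v² = v₀² + 2aΔx = 4.00² + 2·5.1·138 = 1420 → v = 37.7 m/s
t = (v − v₀)/a = (37.7 − 4.00)/5.1 = 6.61 s

Phase 3 (decelerating): v₀ = 37.7 m/s, a = -3.5 m/s².
v = v₀ + at = 37.7 + (-3.5)(5.5) = 18.5 m/s
Δx = v₀t + ½at² = 37.7·5.5 + 0.5·-3.5·5.5² = 155 m
Final speed = 18.5 m/s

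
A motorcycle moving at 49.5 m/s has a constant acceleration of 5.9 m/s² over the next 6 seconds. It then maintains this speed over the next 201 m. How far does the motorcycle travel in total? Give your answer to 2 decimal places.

Phase 1 (accelerating): v₀ = 49.5 m/s, a = 5.9 m/s².
v = v₀ + at = 49.5 + (5.9)(6) = 84.9 m/s
Δx = v₀t + ½at² = 49.5·6 + 0.5·5.9·6² = 403 m

Phase 2 (constant speed): v₀ = 84.9 m/s, a = 0 m/s².
Constant speed: t = d/v = 201/84.9 = 2.37 s
Total distance = 403 + 201 = 604 m

604.20 m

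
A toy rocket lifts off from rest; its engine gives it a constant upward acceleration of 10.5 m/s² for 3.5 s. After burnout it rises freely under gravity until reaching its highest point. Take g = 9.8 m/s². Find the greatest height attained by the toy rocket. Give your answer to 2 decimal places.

133.22 m

Phase 1 (powered ascent): v₀ = 0 m/s, a = 10.5 m/s².
v = v₀ + at = 0 + (10.5)(3.5) = 36.8 m/s
Δx = v₀t + ½at² = 0·3.5 + 0.5·10.5·3.5² = 64.3 m

Phase 2 (coasting upward): v₀ = 36.8 m/s, a = -9.8 m/s².
v = v₀ + at → t = (0 − 36.8) / -9.8 = 3.75 s
v² = v₀² + 2aΔx → Δx = (0² − 36.8²)/(2·-9.8) = 68.9 m
Maximum height = 64.3 + 68.9 = 133 m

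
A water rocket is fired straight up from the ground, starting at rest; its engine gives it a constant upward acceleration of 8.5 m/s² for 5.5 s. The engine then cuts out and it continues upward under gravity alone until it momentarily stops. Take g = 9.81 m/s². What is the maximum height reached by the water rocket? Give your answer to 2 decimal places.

Phase 1 (powered ascent): v₀ = 0 m/s, a = 8.5 m/s².
v = v₀ + at = 0 + (8.5)(5.5) = 46.8 m/s
Δx = v₀t + ½at² = 0·5.5 + 0.5·8.5·5.5² = 129 m

Phase 2 (coasting upward): v₀ = 46.8 m/s, a = -9.81 m/s².
v = v₀ + at → t = (0 − 46.8) / -9.81 = 4.77 s
v² = v₀² + 2aΔx → Δx = (0² − 46.8²)/(2·-9.81) = 111 m
Maximum height = 129 + 111 = 240 m

239.96 m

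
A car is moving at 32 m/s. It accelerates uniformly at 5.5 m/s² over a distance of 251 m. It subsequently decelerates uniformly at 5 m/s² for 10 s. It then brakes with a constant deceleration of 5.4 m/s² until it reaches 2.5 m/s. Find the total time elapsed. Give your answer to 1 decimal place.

17.0 s

Phase 1 (accelerating): v₀ = 32.0 m/s, a = 5.5 m/s².
v² = v₀² + 2aΔx = 32.0² + 2·5.5·251 = 3780 → v = 61.5 m/s
t = (v − v₀)/a = (61.5 − 32.0)/5.5 = 5.37 s

Phase 2 (decelerating): v₀ = 61.5 m/s, a = -5 m/s².
v = v₀ + at = 61.5 + (-5)(10) = 11.5 m/s
Δx = v₀t + ½at² = 61.5·10 + 0.5·-5·10² = 365 m

Phase 3 (decelerating): v₀ = 11.5 m/s, a = -5.4 m/s².
v = v₀ + at → t = (2.5 − 11.5) / -5.4 = 1.67 s
v² = v₀² + 2aΔx → Δx = (2.5² − 11.5²)/(2·-5.4) = 11.7 m
Total time = 5.37 + 10.0 + 1.67 = 17.0 s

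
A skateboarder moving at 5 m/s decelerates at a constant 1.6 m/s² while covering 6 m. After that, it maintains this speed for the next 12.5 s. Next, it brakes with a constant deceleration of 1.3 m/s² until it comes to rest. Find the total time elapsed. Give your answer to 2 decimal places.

15.97 s

Phase 1 (decelerating): v₀ = 5.00 m/s, a = -1.6 m/s².
v² = v₀² + 2aΔx = 5.00² + 2·-1.6·6 = 5.80 → v = 2.41 m/s
t = (v − v₀)/a = (2.41 − 5.00)/-1.6 = 1.62 s

Phase 2 (constant speed): v₀ = 2.41 m/s, a = 0 m/s².
v = v₀ + at = 2.41 + (0)(12.5) = 2.41 m/s
Δx = v₀t + ½at² = 2.41·12.5 + 0.5·0·12.5² = 30.1 m

Phase 3 (decelerating): v₀ = 2.41 m/s, a = -1.3 m/s².
v = v₀ + at → t = (0 − 2.41) / -1.3 = 1.85 s
v² = v₀² + 2aΔx → Δx = (0² − 2.41²)/(2·-1.3) = 2.23 m
Total time = 1.62 + 12.5 + 1.85 = 16.0 s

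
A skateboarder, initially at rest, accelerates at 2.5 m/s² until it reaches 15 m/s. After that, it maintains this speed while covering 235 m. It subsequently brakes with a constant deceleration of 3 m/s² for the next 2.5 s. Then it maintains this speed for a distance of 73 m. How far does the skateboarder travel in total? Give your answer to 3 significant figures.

Phase 1 (accelerating): v₀ = 0 m/s, a = 2.5 m/s².
v = v₀ + at → t = (15 − 0) / 2.5 = 6.00 s
v² = v₀² + 2aΔx → Δx = (15² − 0²)/(2·2.5) = 45.0 m

Phase 2 (constant speed): v₀ = 15.0 m/s, a = 0 m/s².
Constant speed: t = d/v = 235/15.0 = 15.7 s

Phase 3 (decelerating): v₀ = 15.0 m/s, a = -3 m/s².
v = v₀ + at = 15.0 + (-3)(2.5) = 7.50 m/s
Δx = v₀t + ½at² = 15.0·2.5 + 0.5·-3·2.5² = 28.1 m

Phase 4 (constant speed): v₀ = 7.50 m/s, a = 0 m/s².
Constant speed: t = d/v = 73/7.50 = 9.73 s
Total distance = 45.0 + 235 + 28.1 + 73.0 = 381 m

381 m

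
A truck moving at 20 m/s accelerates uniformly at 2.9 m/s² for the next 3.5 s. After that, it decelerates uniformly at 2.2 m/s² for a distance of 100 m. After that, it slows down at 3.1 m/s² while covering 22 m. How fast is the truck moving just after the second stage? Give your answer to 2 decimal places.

21.66 m/s

Phase 1 (accelerating): v₀ = 20.0 m/s, a = 2.9 m/s².
v = v₀ + at = 20.0 + (2.9)(3.5) = 30.1 m/s
Δx = v₀t + ½at² = 20.0·3.5 + 0.5·2.9·3.5² = 87.8 m

Phase 2 (decelerating): v₀ = 30.1 m/s, a = -2.2 m/s².
v² = v₀² + 2aΔx = 30.1² + 2·-2.2·100 = 469 → v = 21.7 m/s
t = (v − v₀)/a = (21.7 − 30.1)/-2.2 = 3.86 s
Speed at end of phase 2 = 21.7 m/s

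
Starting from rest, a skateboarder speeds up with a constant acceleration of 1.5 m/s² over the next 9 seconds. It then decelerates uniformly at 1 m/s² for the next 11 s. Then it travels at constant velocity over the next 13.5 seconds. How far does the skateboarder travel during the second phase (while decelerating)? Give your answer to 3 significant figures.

Phase 1 (accelerating): v₀ = 0 m/s, a = 1.5 m/s².
v = v₀ + at = 0 + (1.5)(9) = 13.5 m/s
Δx = v₀t + ½at² = 0·9 + 0.5·1.5·9² = 60.8 m

Phase 2 (decelerating): v₀ = 13.5 m/s, a = -1 m/s².
v = v₀ + at = 13.5 + (-1)(11) = 2.50 m/s
Δx = v₀t + ½at² = 13.5·11 + 0.5·-1·11² = 88.0 m
Distance in phase 2 = 88.0 m

88.0 m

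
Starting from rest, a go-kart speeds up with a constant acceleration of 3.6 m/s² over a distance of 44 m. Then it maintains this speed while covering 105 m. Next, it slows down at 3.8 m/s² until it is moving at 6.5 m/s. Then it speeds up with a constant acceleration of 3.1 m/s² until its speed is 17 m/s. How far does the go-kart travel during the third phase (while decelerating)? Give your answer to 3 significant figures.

36.1 m

Phase 1 (accelerating): v₀ = 0 m/s, a = 3.6 m/s².
v² = v₀² + 2aΔx = 0² + 2·3.6·44 = 317 → v = 17.8 m/s
t = (v − v₀)/a = (17.8 − 0)/3.6 = 4.94 s

Phase 2 (constant speed): v₀ = 17.8 m/s, a = 0 m/s².
Constant speed: t = d/v = 105/17.8 = 5.90 s

Phase 3 (decelerating): v₀ = 17.8 m/s, a = -3.8 m/s².
v = v₀ + at → t = (6.5 − 17.8) / -3.8 = 2.97 s
v² = v₀² + 2aΔx → Δx = (6.5² − 17.8²)/(2·-3.8) = 36.1 m
Distance in phase 3 = 36.1 m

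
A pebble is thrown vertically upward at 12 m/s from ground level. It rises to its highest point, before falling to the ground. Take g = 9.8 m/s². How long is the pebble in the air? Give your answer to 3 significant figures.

2.45 s

Phase 1 (rising): v₀ = 12.0 m/s, a = -9.8 m/s².
v = v₀ + at → t = (0 − 12.0) / -9.8 = 1.22 s
v² = v₀² + 2aΔx → Δx = (0² − 12.0²)/(2·-9.8) = 7.35 m

Phase 2 (falling): v₀ = 0 m/s, a = -9.8 m/s².
Falls 7.35 m from rest: t = √(2·7.35/9.8) = 1.22 s; v = g·t = 12.0 m/s.
Total time = 1.22 + 1.22 = 2.45 s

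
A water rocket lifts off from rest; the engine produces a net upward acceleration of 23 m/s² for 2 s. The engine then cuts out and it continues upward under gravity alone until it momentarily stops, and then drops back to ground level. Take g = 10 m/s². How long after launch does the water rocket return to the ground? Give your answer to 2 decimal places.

Phase 1 (powered ascent): v₀ = 0 m/s, a = 23 m/s².
v = v₀ + at = 0 + (23)(2) = 46.0 m/s
Δx = v₀t + ½at² = 0·2 + 0.5·23·2² = 46.0 m

Phase 2 (coasting upward): v₀ = 46.0 m/s, a = -10 m/s².
v = v₀ + at → t = (0 − 46.0) / -10 = 4.60 s
v² = v₀² + 2aΔx → Δx = (0² − 46.0²)/(2·-10) = 106 m

Phase 3 (free fall): v₀ = 0 m/s, a = -10 m/s².
Falls 152 m from rest: t = √(2·152/10) = 5.51 s; v = g·t = 55.1 m/s.
Total time = 2.00 + 4.60 + 5.51 = 12.1 s

12.11 s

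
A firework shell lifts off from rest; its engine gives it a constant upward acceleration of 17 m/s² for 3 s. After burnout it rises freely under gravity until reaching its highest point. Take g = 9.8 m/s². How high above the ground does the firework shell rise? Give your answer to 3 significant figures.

209 m

Phase 1 (powered ascent): v₀ = 0 m/s, a = 17 m/s².
v = v₀ + at = 0 + (17)(3) = 51.0 m/s
Δx = v₀t + ½at² = 0·3 + 0.5·17·3² = 76.5 m

Phase 2 (coasting upward): v₀ = 51.0 m/s, a = -9.8 m/s².
v = v₀ + at → t = (0 − 51.0) / -9.8 = 5.20 s
v² = v₀² + 2aΔx → Δx = (0² − 51.0²)/(2·-9.8) = 133 m
Maximum height = 76.5 + 133 = 209 m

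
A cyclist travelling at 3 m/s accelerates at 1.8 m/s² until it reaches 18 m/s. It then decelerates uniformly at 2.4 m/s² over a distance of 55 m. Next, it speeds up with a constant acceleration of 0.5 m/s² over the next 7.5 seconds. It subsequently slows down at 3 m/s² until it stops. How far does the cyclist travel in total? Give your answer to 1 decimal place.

Phase 1 (accelerating): v₀ = 3.00 m/s, a = 1.8 m/s².
v = v₀ + at → t = (18 − 3.00) / 1.8 = 8.33 s
v² = v₀² + 2aΔx → Δx = (18² − 3.00²)/(2·1.8) = 87.5 m

Phase 2 (decelerating): v₀ = 18.0 m/s, a = -2.4 m/s².
v² = v₀² + 2aΔx = 18.0² + 2·-2.4·55 = 60.0 → v = 7.75 m/s
t = (v − v₀)/a = (7.75 − 18.0)/-2.4 = 4.27 s

Phase 3 (accelerating): v₀ = 7.75 m/s, a = 0.5 m/s².
v = v₀ + at = 7.75 + (0.5)(7.5) = 11.5 m/s
Δx = v₀t + ½at² = 7.75·7.5 + 0.5·0.5·7.5² = 72.2 m

Phase 4 (decelerating): v₀ = 11.5 m/s, a = -3 m/s².
v = v₀ + at → t = (0 − 11.5) / -3 = 3.83 s
v² = v₀² + 2aΔx → Δx = (0² − 11.5²)/(2·-3) = 22.0 m
Total distance = 87.5 + 55.0 + 72.2 + 22.0 = 237 m

236.7 m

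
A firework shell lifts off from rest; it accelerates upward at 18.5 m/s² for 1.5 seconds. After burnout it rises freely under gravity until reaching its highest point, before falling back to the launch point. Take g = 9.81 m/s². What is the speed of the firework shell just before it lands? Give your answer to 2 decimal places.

34.33 m/s

Phase 1 (powered ascent): v₀ = 0 m/s, a = 18.5 m/s².
v = v₀ + at = 0 + (18.5)(1.5) = 27.8 m/s
Δx = v₀t + ½at² = 0·1.5 + 0.5·18.5·1.5² = 20.8 m

Phase 2 (coasting upward): v₀ = 27.8 m/s, a = -9.81 m/s².
v = v₀ + at → t = (0 − 27.8) / -9.81 = 2.83 s
v² = v₀² + 2aΔx → Δx = (0² − 27.8²)/(2·-9.81) = 39.2 m

Phase 3 (free fall): v₀ = 0 m/s, a = -9.81 m/s².
Falls 60.1 m from rest: t = √(2·60.1/9.81) = 3.50 s; v = g·t = 34.3 m/s.
Impact speed = 34.3 m/s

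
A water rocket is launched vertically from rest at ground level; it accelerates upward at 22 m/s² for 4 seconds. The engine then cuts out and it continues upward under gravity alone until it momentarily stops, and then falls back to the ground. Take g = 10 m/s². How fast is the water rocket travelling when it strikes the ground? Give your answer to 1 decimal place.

Phase 1 (powered ascent): v₀ = 0 m/s, a = 22 m/s².
v = v₀ + at = 0 + (22)(4) = 88.0 m/s
Δx = v₀t + ½at² = 0·4 + 0.5·22·4² = 176 m

Phase 2 (coasting upward): v₀ = 88.0 m/s, a = -10 m/s².
v = v₀ + at → t = (0 − 88.0) / -10 = 8.80 s
v² = v₀² + 2aΔx → Δx = (0² − 88.0²)/(2·-10) = 387 m

Phase 3 (free fall): v₀ = 0 m/s, a = -10 m/s².
Falls 563 m from rest: t = √(2·563/10) = 10.6 s; v = g·t = 106 m/s.
Impact speed = 106 m/s

106.1 m/s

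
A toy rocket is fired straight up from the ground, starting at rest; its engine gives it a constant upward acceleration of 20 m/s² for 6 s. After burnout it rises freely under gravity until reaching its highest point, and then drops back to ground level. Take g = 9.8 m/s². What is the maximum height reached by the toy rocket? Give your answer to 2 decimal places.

1094.69 m

Phase 1 (powered ascent): v₀ = 0 m/s, a = 20 m/s².
v = v₀ + at = 0 + (20)(6) = 120 m/s
Δx = v₀t + ½at² = 0·6 + 0.5·20·6² = 360 m

Phase 2 (coasting upward): v₀ = 120 m/s, a = -9.8 m/s².
v = v₀ + at → t = (0 − 120) / -9.8 = 12.2 s
v² = v₀² + 2aΔx → Δx = (0² − 120²)/(2·-9.8) = 735 m
Maximum height = 360 + 735 = 1090 m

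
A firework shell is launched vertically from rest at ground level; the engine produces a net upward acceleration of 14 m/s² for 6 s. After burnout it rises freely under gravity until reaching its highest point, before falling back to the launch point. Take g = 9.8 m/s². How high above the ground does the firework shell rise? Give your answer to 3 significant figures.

612 m

Phase 1 (powered ascent): v₀ = 0 m/s, a = 14 m/s².
v = v₀ + at = 0 + (14)(6) = 84.0 m/s
Δx = v₀t + ½at² = 0·6 + 0.5·14·6² = 252 m

Phase 2 (coasting upward): v₀ = 84.0 m/s, a = -9.8 m/s².
v = v₀ + at → t = (0 − 84.0) / -9.8 = 8.57 s
v² = v₀² + 2aΔx → Δx = (0² − 84.0²)/(2·-9.8) = 360 m
Maximum height = 252 + 360 = 612 m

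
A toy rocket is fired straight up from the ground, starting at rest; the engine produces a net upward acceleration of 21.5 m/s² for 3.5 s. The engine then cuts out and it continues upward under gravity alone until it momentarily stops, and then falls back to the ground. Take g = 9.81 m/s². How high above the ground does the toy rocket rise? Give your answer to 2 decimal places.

420.30 m

Phase 1 (powered ascent): v₀ = 0 m/s, a = 21.5 m/s².
v = v₀ + at = 0 + (21.5)(3.5) = 75.2 m/s
Δx = v₀t + ½at² = 0·3.5 + 0.5·21.5·3.5² = 132 m

Phase 2 (coasting upward): v₀ = 75.2 m/s, a = -9.81 m/s².
v = v₀ + at → t = (0 − 75.2) / -9.81 = 7.67 s
v² = v₀² + 2aΔx → Δx = (0² − 75.2²)/(2·-9.81) = 289 m
Maximum height = 132 + 289 = 420 m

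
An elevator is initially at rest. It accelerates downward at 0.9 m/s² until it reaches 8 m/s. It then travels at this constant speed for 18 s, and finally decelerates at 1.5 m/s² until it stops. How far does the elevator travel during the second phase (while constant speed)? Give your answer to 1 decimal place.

144.0 m

Phase 1 (accelerating): v₀ = 0 m/s, a = 0.9 m/s².
v = v₀ + at → t = (8 − 0) / 0.9 = 8.89 s
v² = v₀² + 2aΔx → Δx = (8² − 0²)/(2·0.9) = 35.6 m

Phase 2 (constant speed): v₀ = 8.00 m/s, a = 0 m/s².
v = v₀ + at = 8.00 + (0)(18) = 8.00 m/s
Δx = v₀t + ½at² = 8.00·18 + 0.5·0·18² = 144 m
Distance in phase 2 = 144 m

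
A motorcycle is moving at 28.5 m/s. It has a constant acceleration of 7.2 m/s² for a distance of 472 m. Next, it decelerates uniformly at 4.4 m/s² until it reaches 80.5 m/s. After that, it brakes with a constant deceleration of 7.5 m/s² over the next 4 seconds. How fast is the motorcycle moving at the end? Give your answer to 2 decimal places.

50.50 m/s

Phase 1 (accelerating): v₀ = 28.5 m/s, a = 7.2 m/s².
v² = v₀² + 2aΔx = 28.5² + 2·7.2·472 = 7610 → v = 87.2 m/s
t = (v − v₀)/a = (87.2 − 28.5)/7.2 = 8.16 s

Phase 2 (decelerating): v₀ = 87.2 m/s, a = -4.4 m/s².
v = v₀ + at → t = (80.5 − 87.2) / -4.4 = 1.53 s
v² = v₀² + 2aΔx → Δx = (80.5² − 87.2²)/(2·-4.4) = 128 m

Phase 3 (decelerating): v₀ = 80.5 m/s, a = -7.5 m/s².
v = v₀ + at = 80.5 + (-7.5)(4) = 50.5 m/s
Δx = v₀t + ½at² = 80.5·4 + 0.5·-7.5·4² = 262 m
Final speed = 50.5 m/s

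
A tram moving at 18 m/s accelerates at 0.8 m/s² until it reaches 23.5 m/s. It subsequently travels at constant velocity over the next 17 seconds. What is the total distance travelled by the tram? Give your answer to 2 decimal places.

542.16 m

Phase 1 (accelerating): v₀ = 18.0 m/s, a = 0.8 m/s².
v = v₀ + at → t = (23.5 − 18.0) / 0.8 = 6.88 s
v² = v₀² + 2aΔx → Δx = (23.5² − 18.0²)/(2·0.8) = 143 m

Phase 2 (constant speed): v₀ = 23.5 m/s, a = 0 m/s².
v = v₀ + at = 23.5 + (0)(17) = 23.5 m/s
Δx = v₀t + ½at² = 23.5·17 + 0.5·0·17² = 400 m
Total distance = 143 + 400 = 542 m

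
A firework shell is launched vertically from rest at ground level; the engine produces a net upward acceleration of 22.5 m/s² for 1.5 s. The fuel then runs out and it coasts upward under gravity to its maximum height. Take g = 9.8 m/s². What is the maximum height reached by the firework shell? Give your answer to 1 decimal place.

83.4 m

Phase 1 (powered ascent): v₀ = 0 m/s, a = 22.5 m/s².
v = v₀ + at = 0 + (22.5)(1.5) = 33.8 m/s
Δx = v₀t + ½at² = 0·1.5 + 0.5·22.5·1.5² = 25.3 m

Phase 2 (coasting upward): v₀ = 33.8 m/s, a = -9.8 m/s².
v = v₀ + at → t = (0 − 33.8) / -9.8 = 3.44 s
v² = v₀² + 2aΔx → Δx = (0² − 33.8²)/(2·-9.8) = 58.1 m
Maximum height = 25.3 + 58.1 = 83.4 m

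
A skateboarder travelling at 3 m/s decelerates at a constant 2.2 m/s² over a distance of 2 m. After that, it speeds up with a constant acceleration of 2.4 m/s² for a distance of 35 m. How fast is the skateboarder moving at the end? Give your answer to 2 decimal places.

12.97 m/s

Phase 1 (decelerating): v₀ = 3.00 m/s, a = -2.2 m/s².
v² = v₀² + 2aΔx = 3.00² + 2·-2.2·2 = 0.200 → v = 0.447 m/s
t = (v − v₀)/a = (0.447 − 3.00)/-2.2 = 1.16 s

Phase 2 (accelerating): v₀ = 0.447 m/s, a = 2.4 m/s².
v² = v₀² + 2aΔx = 0.447² + 2·2.4·35 = 168 → v = 13.0 m/s
t = (v − v₀)/a = (13.0 − 0.447)/2.4 = 5.22 s
Final speed = 13.0 m/s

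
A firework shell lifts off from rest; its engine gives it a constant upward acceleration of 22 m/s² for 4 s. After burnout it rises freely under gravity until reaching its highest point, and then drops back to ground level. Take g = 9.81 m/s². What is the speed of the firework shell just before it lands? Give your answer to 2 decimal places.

105.82 m/s

Phase 1 (powered ascent): v₀ = 0 m/s, a = 22 m/s².
v = v₀ + at = 0 + (22)(4) = 88.0 m/s
Δx = v₀t + ½at² = 0·4 + 0.5·22·4² = 176 m

Phase 2 (coasting upward): v₀ = 88.0 m/s, a = -9.81 m/s².
v = v₀ + at → t = (0 − 88.0) / -9.81 = 8.97 s
v² = v₀² + 2aΔx → Δx = (0² − 88.0²)/(2·-9.81) = 395 m

Phase 3 (free fall): v₀ = 0 m/s, a = -9.81 m/s².
Falls 571 m from rest: t = √(2·571/9.81) = 10.8 s; v = g·t = 106 m/s.
Impact speed = 106 m/s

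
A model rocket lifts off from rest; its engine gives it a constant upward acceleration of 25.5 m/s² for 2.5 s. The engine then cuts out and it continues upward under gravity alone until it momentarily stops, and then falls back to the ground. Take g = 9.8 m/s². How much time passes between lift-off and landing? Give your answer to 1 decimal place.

Phase 1 (powered ascent): v₀ = 0 m/s, a = 25.5 m/s².
v = v₀ + at = 0 + (25.5)(2.5) = 63.8 m/s
Δx = v₀t + ½at² = 0·2.5 + 0.5·25.5·2.5² = 79.7 m

Phase 2 (coasting upward): v₀ = 63.8 m/s, a = -9.8 m/s².
v = v₀ + at → t = (0 − 63.8) / -9.8 = 6.51 s
v² = v₀² + 2aΔx → Δx = (0² − 63.8²)/(2·-9.8) = 207 m

Phase 3 (free fall): v₀ = 0 m/s, a = -9.8 m/s².
Falls 287 m from rest: t = √(2·287/9.8) = 7.65 s; v = g·t = 75.0 m/s.
Total time = 2.50 + 6.51 + 7.65 = 16.7 s

16.7 s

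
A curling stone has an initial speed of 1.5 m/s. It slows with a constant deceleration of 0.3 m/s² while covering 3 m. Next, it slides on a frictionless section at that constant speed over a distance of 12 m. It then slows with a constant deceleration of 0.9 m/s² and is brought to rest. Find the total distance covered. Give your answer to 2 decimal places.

15.25 m

Phase 1 (decelerating): v₀ = 1.50 m/s, a = -0.3 m/s².
v² = v₀² + 2aΔx = 1.50² + 2·-0.3·3 = 0.450 → v = 0.671 m/s
t = (v − v₀)/a = (0.671 − 1.50)/-0.3 = 2.76 s

Phase 2 (constant speed): v₀ = 0.671 m/s, a = 0 m/s².
Constant speed: t = d/v = 12/0.671 = 17.9 s

Phase 3 (decelerating): v₀ = 0.671 m/s, a = -0.9 m/s².
v = v₀ + at → t = (0 − 0.671) / -0.9 = 0.745 s
v² = v₀² + 2aΔx → Δx = (0² − 0.671²)/(2·-0.9) = 0.250 m
Total distance = 3.00 + 12.0 + 0.250 = 15.2 m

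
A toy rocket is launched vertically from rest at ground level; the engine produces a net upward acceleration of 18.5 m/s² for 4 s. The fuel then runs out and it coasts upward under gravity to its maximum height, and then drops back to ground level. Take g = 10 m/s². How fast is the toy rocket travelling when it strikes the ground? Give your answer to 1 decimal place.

Phase 1 (powered ascent): v₀ = 0 m/s, a = 18.5 m/s².
v = v₀ + at = 0 + (18.5)(4) = 74.0 m/s
Δx = v₀t + ½at² = 0·4 + 0.5·18.5·4² = 148 m

Phase 2 (coasting upward): v₀ = 74.0 m/s, a = -10 m/s².
v = v₀ + at → t = (0 − 74.0) / -10 = 7.40 s
v² = v₀² + 2aΔx → Δx = (0² − 74.0²)/(2·-10) = 274 m

Phase 3 (free fall): v₀ = 0 m/s, a = -10 m/s².
Falls 422 m from rest: t = √(2·422/10) = 9.18 s; v = g·t = 91.8 m/s.
Impact speed = 91.8 m/s

91.8 m/s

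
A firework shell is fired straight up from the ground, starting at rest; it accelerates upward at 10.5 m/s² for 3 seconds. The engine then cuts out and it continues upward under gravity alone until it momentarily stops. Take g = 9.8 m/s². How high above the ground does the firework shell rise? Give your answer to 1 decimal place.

97.9 m

Phase 1 (powered ascent): v₀ = 0 m/s, a = 10.5 m/s².
v = v₀ + at = 0 + (10.5)(3) = 31.5 m/s
Δx = v₀t + ½at² = 0·3 + 0.5·10.5·3² = 47.2 m

Phase 2 (coasting upward): v₀ = 31.5 m/s, a = -9.8 m/s².
v = v₀ + at → t = (0 − 31.5) / -9.8 = 3.21 s
v² = v₀² + 2aΔx → Δx = (0² − 31.5²)/(2·-9.8) = 50.6 m
Maximum height = 47.2 + 50.6 = 97.9 m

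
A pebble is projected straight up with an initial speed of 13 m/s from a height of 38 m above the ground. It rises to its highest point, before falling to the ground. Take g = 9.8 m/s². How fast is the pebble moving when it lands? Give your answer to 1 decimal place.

30.2 m/s

Phase 1 (rising): v₀ = 13.0 m/s, a = -9.8 m/s².
v = v₀ + at → t = (0 − 13.0) / -9.8 = 1.33 s
v² = v₀² + 2aΔx → Δx = (0² − 13.0²)/(2·-9.8) = 8.62 m

Phase 2 (falling): v₀ = 0 m/s, a = -9.8 m/s².
Falls 46.6 m from rest: t = √(2·46.6/9.8) = 3.08 s; v = g·t = 30.2 m/s.
Final speed = 30.2 m/s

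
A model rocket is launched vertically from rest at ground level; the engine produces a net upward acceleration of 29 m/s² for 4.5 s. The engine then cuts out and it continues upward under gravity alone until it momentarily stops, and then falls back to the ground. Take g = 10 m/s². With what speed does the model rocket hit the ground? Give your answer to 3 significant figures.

Phase 1 (powered ascent): v₀ = 0 m/s, a = 29 m/s².
v = v₀ + at = 0 + (29)(4.5) = 130 m/s
Δx = v₀t + ½at² = 0·4.5 + 0.5·29·4.5² = 294 m

Phase 2 (coasting upward): v₀ = 130 m/s, a = -10 m/s².
v = v₀ + at → t = (0 − 130) / -10 = 13.1 s
v² = v₀² + 2aΔx → Δx = (0² − 130²)/(2·-10) = 852 m

Phase 3 (free fall): v₀ = 0 m/s, a = -10 m/s².
Falls 1150 m from rest: t = √(2·1150/10) = 15.1 s; v = g·t = 151 m/s.
Impact speed = 151 m/s

151 m/s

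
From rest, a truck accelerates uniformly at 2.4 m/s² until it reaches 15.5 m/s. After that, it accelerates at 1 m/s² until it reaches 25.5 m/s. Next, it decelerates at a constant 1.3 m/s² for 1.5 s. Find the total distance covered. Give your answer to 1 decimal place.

Phase 1 (accelerating): v₀ = 0 m/s, a = 2.4 m/s².
v = v₀ + at → t = (15.5 − 0) / 2.4 = 6.46 s
v² = v₀² + 2aΔx → Δx = (15.5² − 0²)/(2·2.4) = 50.1 m

Phase 2 (accelerating): v₀ = 15.5 m/s, a = 1 m/s².
v = v₀ + at → t = (25.5 − 15.5) / 1 = 10.0 s
v² = v₀² + 2aΔx → Δx = (25.5² − 15.5²)/(2·1) = 205 m

Phase 3 (decelerating): v₀ = 25.5 m/s, a = -1.3 m/s².
v = v₀ + at = 25.5 + (-1.3)(1.5) = 23.6 m/s
Δx = v₀t + ½at² = 25.5·1.5 + 0.5·-1.3·1.5² = 36.8 m
Total distance = 50.1 + 205 + 36.8 = 292 m

291.8 m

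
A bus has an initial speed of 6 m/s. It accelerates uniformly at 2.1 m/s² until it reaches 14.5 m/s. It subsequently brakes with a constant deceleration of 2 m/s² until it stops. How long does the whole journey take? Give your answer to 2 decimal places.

Phase 1 (accelerating): v₀ = 6.00 m/s, a = 2.1 m/s².
v = v₀ + at → t = (14.5 − 6.00) / 2.1 = 4.05 s
v² = v₀² + 2aΔx → Δx = (14.5² − 6.00²)/(2·2.1) = 41.5 m

Phase 2 (decelerating): v₀ = 14.5 m/s, a = -2 m/s².
v = v₀ + at → t = (0 − 14.5) / -2 = 7.25 s
v² = v₀² + 2aΔx → Δx = (0² − 14.5²)/(2·-2) = 52.6 m
Total time = 4.05 + 7.25 = 11.3 s

11.30 s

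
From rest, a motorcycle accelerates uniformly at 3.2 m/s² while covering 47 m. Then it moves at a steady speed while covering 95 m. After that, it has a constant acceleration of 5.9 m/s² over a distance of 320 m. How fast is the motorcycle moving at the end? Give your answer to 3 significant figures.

63.8 m/s

Phase 1 (accelerating): v₀ = 0 m/s, a = 3.2 m/s².
v² = v₀² + 2aΔx = 0² + 2·3.2·47 = 301 → v = 17.3 m/s
t = (v − v₀)/a = (17.3 − 0)/3.2 = 5.42 s

Phase 2 (constant speed): v₀ = 17.3 m/s, a = 0 m/s².
Constant speed: t = d/v = 95/17.3 = 5.48 s

Phase 3 (accelerating): v₀ = 17.3 m/s, a = 5.9 m/s².
v² = v₀² + 2aΔx = 17.3² + 2·5.9·320 = 4080 → v = 63.8 m/s
t = (v − v₀)/a = (63.8 − 17.3)/5.9 = 7.88 s
Final speed = 63.8 m/s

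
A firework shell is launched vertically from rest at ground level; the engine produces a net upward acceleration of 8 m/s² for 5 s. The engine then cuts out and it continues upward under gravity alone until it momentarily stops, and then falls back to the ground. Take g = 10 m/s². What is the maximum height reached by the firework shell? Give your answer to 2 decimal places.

Phase 1 (powered ascent): v₀ = 0 m/s, a = 8 m/s².
v = v₀ + at = 0 + (8)(5) = 40.0 m/s
Δx = v₀t + ½at² = 0·5 + 0.5·8·5² = 100 m

Phase 2 (coasting upward): v₀ = 40.0 m/s, a = -10 m/s².
v = v₀ + at → t = (0 − 40.0) / -10 = 4.00 s
v² = v₀² + 2aΔx → Δx = (0² − 40.0²)/(2·-10) = 80.0 m
Maximum height = 100 + 80.0 = 180 m

180.00 m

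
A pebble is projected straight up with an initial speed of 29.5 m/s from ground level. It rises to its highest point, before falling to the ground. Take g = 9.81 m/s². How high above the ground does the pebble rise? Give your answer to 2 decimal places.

Phase 1 (rising): v₀ = 29.5 m/s, a = -9.81 m/s².
v = v₀ + at → t = (0 − 29.5) / -9.81 = 3.01 s
v² = v₀² + 2aΔx → Δx = (0² − 29.5²)/(2·-9.81) = 44.4 m
Maximum height = 44.4 m

44.36 m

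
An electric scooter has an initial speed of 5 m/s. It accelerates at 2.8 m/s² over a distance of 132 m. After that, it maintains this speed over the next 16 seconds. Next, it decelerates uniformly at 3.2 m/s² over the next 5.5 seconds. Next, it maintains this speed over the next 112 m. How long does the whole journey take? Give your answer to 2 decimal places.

Phase 1 (accelerating): v₀ = 5.00 m/s, a = 2.8 m/s².
v² = v₀² + 2aΔx = 5.00² + 2·2.8·132 = 764 → v = 27.6 m/s
t = (v − v₀)/a = (27.6 − 5.00)/2.8 = 8.09 s

Phase 2 (constant speed): v₀ = 27.6 m/s, a = 0 m/s².
v = v₀ + at = 27.6 + (0)(16) = 27.6 m/s
Δx = v₀t + ½at² = 27.6·16 + 0.5·0·16² = 442 m

Phase 3 (decelerating): v₀ = 27.6 m/s, a = -3.2 m/s².
v = v₀ + at = 27.6 + (-3.2)(5.5) = 10.0 m/s
Δx = v₀t + ½at² = 27.6·5.5 + 0.5·-3.2·5.5² = 104 m

Phase 4 (constant speed): v₀ = 10.0 m/s, a = 0 m/s².
Constant speed: t = d/v = 112/10.0 = 11.2 s
Total time = 8.09 + 16.0 + 5.50 + 11.2 = 40.7 s

40.74 s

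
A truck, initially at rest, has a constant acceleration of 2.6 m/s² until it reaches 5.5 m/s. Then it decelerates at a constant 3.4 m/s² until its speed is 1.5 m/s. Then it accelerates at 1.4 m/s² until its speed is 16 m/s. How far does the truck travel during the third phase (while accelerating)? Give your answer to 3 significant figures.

90.6 m

Phase 1 (accelerating): v₀ = 0 m/s, a = 2.6 m/s².
v = v₀ + at → t = (5.5 − 0) / 2.6 = 2.12 s
v² = v₀² + 2aΔx → Δx = (5.5² − 0²)/(2·2.6) = 5.82 m

Phase 2 (decelerating): v₀ = 5.50 m/s, a = -3.4 m/s².
v = v₀ + at → t = (1.5 − 5.50) / -3.4 = 1.18 s
v² = v₀² + 2aΔx → Δx = (1.5² − 5.50²)/(2·-3.4) = 4.12 m

Phase 3 (accelerating): v₀ = 1.50 m/s, a = 1.4 m/s².
v = v₀ + at → t = (16 − 1.50) / 1.4 = 10.4 s
v² = v₀² + 2aΔx → Δx = (16² − 1.50²)/(2·1.4) = 90.6 m
Distance in phase 3 = 90.6 m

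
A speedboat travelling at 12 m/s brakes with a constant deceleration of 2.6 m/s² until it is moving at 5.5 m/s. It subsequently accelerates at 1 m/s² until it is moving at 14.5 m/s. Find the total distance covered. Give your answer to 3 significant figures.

Phase 1 (decelerating): v₀ = 12.0 m/s, a = -2.6 m/s².
v = v₀ + at → t = (5.5 − 12.0) / -2.6 = 2.50 s
v² = v₀² + 2aΔx → Δx = (5.5² − 12.0²)/(2·-2.6) = 21.9 m

Phase 2 (accelerating): v₀ = 5.50 m/s, a = 1 m/s².
v = v₀ + at → t = (14.5 − 5.50) / 1 = 9.00 s
v² = v₀² + 2aΔx → Δx = (14.5² − 5.50²)/(2·1) = 90.0 m
Total distance = 21.9 + 90.0 = 112 m

112 m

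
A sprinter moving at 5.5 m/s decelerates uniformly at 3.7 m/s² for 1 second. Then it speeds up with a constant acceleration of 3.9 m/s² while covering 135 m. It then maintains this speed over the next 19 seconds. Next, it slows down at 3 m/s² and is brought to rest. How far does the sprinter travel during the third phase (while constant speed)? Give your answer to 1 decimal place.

617.5 m

Phase 1 (decelerating): v₀ = 5.50 m/s, a = -3.7 m/s².
v = v₀ + at = 5.50 + (-3.7)(1) = 1.80 m/s
Δx = v₀t + ½at² = 5.50·1 + 0.5·-3.7·1² = 3.65 m

Phase 2 (accelerating): v₀ = 1.80 m/s, a = 3.9 m/s².
v² = v₀² + 2aΔx = 1.80² + 2·3.9·135 = 1060 → v = 32.5 m/s
t = (v − v₀)/a = (32.5 − 1.80)/3.9 = 7.87 s

Phase 3 (constant speed): v₀ = 32.5 m/s, a = 0 m/s².
v = v₀ + at = 32.5 + (0)(19) = 32.5 m/s
Δx = v₀t + ½at² = 32.5·19 + 0.5·0·19² = 617 m
Distance in phase 3 = 617 m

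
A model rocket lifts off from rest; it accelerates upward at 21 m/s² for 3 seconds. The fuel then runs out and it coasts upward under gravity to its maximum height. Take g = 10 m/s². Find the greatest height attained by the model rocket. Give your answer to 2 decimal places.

Phase 1 (powered ascent): v₀ = 0 m/s, a = 21 m/s².
v = v₀ + at = 0 + (21)(3) = 63.0 m/s
Δx = v₀t + ½at² = 0·3 + 0.5·21·3² = 94.5 m

Phase 2 (coasting upward): v₀ = 63.0 m/s, a = -10 m/s².
v = v₀ + at → t = (0 − 63.0) / -10 = 6.30 s
v² = v₀² + 2aΔx → Δx = (0² − 63.0²)/(2·-10) = 198 m
Maximum height = 94.5 + 198 = 293 m

292.95 m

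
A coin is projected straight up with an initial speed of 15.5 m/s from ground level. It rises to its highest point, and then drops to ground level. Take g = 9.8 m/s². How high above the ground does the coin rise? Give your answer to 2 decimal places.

12.26 m

Phase 1 (rising): v₀ = 15.5 m/s, a = -9.8 m/s².
v = v₀ + at → t = (0 − 15.5) / -9.8 = 1.58 s
v² = v₀² + 2aΔx → Δx = (0² − 15.5²)/(2·-9.8) = 12.3 m
Maximum height = 12.3 m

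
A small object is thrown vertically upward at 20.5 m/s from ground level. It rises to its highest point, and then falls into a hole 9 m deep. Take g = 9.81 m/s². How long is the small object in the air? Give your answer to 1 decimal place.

4.6 s

Phase 1 (rising): v₀ = 20.5 m/s, a = -9.81 m/s².
v = v₀ + at → t = (0 − 20.5) / -9.81 = 2.09 s
v² = v₀² + 2aΔx → Δx = (0² − 20.5²)/(2·-9.81) = 21.4 m

Phase 2 (falling): v₀ = 0 m/s, a = -9.81 m/s².
Falls 30.4 m from rest: t = √(2·30.4/9.81) = 2.49 s; v = g·t = 24.4 m/s.
Total time = 2.09 + 2.49 = 4.58 s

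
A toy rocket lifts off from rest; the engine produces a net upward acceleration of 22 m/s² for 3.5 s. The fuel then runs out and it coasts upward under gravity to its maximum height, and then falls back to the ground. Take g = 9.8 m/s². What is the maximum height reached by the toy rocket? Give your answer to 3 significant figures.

437 m

Phase 1 (powered ascent): v₀ = 0 m/s, a = 22 m/s².
v = v₀ + at = 0 + (22)(3.5) = 77.0 m/s
Δx = v₀t + ½at² = 0·3.5 + 0.5·22·3.5² = 135 m

Phase 2 (coasting upward): v₀ = 77.0 m/s, a = -9.8 m/s².
v = v₀ + at → t = (0 − 77.0) / -9.8 = 7.86 s
v² = v₀² + 2aΔx → Δx = (0² − 77.0²)/(2·-9.8) = 302 m
Maximum height = 135 + 302 = 437 m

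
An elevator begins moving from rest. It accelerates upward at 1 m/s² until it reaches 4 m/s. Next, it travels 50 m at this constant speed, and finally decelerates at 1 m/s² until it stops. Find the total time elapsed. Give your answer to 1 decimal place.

20.5 s

Phase 1 (accelerating): v₀ = 0 m/s, a = 1 m/s².
v = v₀ + at → t = (4 − 0) / 1 = 4.00 s
v² = v₀² + 2aΔx → Δx = (4² − 0²)/(2·1) = 8.00 m

Phase 2 (constant speed): v₀ = 4.00 m/s, a = 0 m/s².
Constant speed: t = d/v = 50/4.00 = 12.5 s

Phase 3 (decelerating): v₀ = 4.00 m/s, a = -1 m/s².
v = v₀ + at → t = (0 − 4.00) / -1 = 4.00 s
v² = v₀² + 2aΔx → Δx = (0² − 4.00²)/(2·-1) = 8.00 m
Total time = 4.00 + 12.5 + 4.00 = 20.5 s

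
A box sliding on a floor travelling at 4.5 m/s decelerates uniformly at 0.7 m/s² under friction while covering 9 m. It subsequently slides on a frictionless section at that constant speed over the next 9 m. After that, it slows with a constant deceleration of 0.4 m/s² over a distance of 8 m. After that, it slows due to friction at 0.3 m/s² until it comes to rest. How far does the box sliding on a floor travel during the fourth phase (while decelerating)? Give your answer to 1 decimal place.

Phase 1 (decelerating): v₀ = 4.50 m/s, a = -0.7 m/s².
v² = v₀² + 2aΔx = 4.50² + 2·-0.7·9 = 7.65 → v = 2.77 m/s
t = (v − v₀)/a = (2.77 − 4.50)/-0.7 = 2.48 s

Phase 2 (constant speed): v₀ = 2.77 m/s, a = 0 m/s².
Constant speed: t = d/v = 9/2.77 = 3.25 s

Phase 3 (decelerating): v₀ = 2.77 m/s, a = -0.4 m/s².
v² = v₀² + 2aΔx = 2.77² + 2·-0.4·8 = 1.25 → v = 1.12 m/s
t = (v − v₀)/a = (1.12 − 2.77)/-0.4 = 4.12 s

Phase 4 (decelerating): v₀ = 1.12 m/s, a = -0.3 m/s².
v = v₀ + at → t = (0 − 1.12) / -0.3 = 3.73 s
v² = v₀² + 2aΔx → Δx = (0² − 1.12²)/(2·-0.3) = 2.08 m
Distance in phase 4 = 2.08 m

2.1 m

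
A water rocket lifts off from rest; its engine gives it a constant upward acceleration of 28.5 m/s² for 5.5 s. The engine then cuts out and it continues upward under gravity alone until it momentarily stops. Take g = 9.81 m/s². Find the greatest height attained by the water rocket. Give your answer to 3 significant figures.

1680 m

Phase 1 (powered ascent): v₀ = 0 m/s, a = 28.5 m/s².
v = v₀ + at = 0 + (28.5)(5.5) = 157 m/s
Δx = v₀t + ½at² = 0·5.5 + 0.5·28.5·5.5² = 431 m

Phase 2 (coasting upward): v₀ = 157 m/s, a = -9.81 m/s².
v = v₀ + at → t = (0 − 157) / -9.81 = 16.0 s
v² = v₀² + 2aΔx → Δx = (0² − 157²)/(2·-9.81) = 1250 m
Maximum height = 431 + 1250 = 1680 m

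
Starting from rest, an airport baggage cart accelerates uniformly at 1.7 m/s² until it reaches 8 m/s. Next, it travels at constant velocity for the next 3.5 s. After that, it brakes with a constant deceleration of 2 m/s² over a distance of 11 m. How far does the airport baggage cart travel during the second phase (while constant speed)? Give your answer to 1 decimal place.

Phase 1 (accelerating): v₀ = 0 m/s, a = 1.7 m/s².
v = v₀ + at → t = (8 − 0) / 1.7 = 4.71 s
v² = v₀² + 2aΔx → Δx = (8² − 0²)/(2·1.7) = 18.8 m

Phase 2 (constant speed): v₀ = 8.00 m/s, a = 0 m/s².
v = v₀ + at = 8.00 + (0)(3.5) = 8.00 m/s
Δx = v₀t + ½at² = 8.00·3.5 + 0.5·0·3.5² = 28.0 m
Distance in phase 2 = 28.0 m

28.0 m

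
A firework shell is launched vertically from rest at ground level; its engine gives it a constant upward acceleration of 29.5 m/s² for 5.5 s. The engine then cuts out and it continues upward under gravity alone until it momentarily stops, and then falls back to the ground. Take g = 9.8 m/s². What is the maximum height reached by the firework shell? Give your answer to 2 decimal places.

Phase 1 (powered ascent): v₀ = 0 m/s, a = 29.5 m/s².
v = v₀ + at = 0 + (29.5)(5.5) = 162 m/s
Δx = v₀t + ½at² = 0·5.5 + 0.5·29.5·5.5² = 446 m

Phase 2 (coasting upward): v₀ = 162 m/s, a = -9.8 m/s².
v = v₀ + at → t = (0 − 162) / -9.8 = 16.6 s
v² = v₀² + 2aΔx → Δx = (0² − 162²)/(2·-9.8) = 1340 m
Maximum height = 446 + 1340 = 1790 m

1789.30 m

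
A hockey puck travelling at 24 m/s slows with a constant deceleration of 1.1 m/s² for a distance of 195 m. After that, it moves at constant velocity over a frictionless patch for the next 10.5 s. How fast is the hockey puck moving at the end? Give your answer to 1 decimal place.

Phase 1 (decelerating): v₀ = 24.0 m/s, a = -1.1 m/s².
v² = v₀² + 2aΔx = 24.0² + 2·-1.1·195 = 147 → v = 12.1 m/s
t = (v − v₀)/a = (12.1 − 24.0)/-1.1 = 10.8 s

Phase 2 (constant speed): v₀ = 12.1 m/s, a = 0 m/s².
v = v₀ + at = 12.1 + (0)(10.5) = 12.1 m/s
Δx = v₀t + ½at² = 12.1·10.5 + 0.5·0·10.5² = 127 m
Final speed = 12.1 m/s

12.1 m/s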